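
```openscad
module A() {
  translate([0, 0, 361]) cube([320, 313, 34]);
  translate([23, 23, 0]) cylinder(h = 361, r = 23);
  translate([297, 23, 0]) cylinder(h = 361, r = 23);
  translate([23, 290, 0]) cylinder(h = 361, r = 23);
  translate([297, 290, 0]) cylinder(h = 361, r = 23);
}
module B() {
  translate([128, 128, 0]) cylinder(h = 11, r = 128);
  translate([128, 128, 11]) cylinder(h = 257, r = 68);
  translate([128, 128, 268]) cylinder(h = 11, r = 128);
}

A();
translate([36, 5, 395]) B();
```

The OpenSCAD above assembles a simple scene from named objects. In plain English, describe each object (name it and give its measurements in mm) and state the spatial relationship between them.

A is a simple wooden stool: a rectangular seat 320 mm (x) by 313 mm (y), 34 mm thick, top face at z = 395 mm, on four round legs, each 46 mm in diameter. The legs rest on z = 0, each leg's axis is inset half a diameter from the nearest pair of seat edges (so the leg's bounding box is flush with the corner).

B is a spool: two coaxial disc flanges of radius 128 mm and thickness 11 mm, joined by a core cylinder of radius 68 mm and height 257 mm. The lower flange rests on z = 0 and the three cylinders share a vertical axis.

The spool is on top of the stool.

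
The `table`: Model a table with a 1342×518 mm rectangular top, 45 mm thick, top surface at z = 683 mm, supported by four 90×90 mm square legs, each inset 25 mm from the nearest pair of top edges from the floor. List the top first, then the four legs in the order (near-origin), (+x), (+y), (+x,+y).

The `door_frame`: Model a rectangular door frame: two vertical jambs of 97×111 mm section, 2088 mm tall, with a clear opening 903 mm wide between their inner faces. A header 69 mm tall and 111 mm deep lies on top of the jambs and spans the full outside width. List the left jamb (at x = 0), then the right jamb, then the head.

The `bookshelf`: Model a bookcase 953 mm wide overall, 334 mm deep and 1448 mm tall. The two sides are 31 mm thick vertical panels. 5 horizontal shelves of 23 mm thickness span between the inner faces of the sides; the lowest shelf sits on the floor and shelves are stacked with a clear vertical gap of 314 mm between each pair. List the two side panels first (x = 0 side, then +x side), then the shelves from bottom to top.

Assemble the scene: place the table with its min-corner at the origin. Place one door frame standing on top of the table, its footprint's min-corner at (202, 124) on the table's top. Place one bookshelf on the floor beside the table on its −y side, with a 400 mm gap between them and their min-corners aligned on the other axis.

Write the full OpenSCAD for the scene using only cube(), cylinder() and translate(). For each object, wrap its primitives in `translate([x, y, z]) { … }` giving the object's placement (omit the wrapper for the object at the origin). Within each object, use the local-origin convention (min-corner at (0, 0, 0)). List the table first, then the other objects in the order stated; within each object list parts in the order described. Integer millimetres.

translate([0, 0, 638]) cube([1342, 518, 45]);
translate([25, 25, 0]) cube([90, 90, 638]);
translate([1227, 25, 0]) cube([90, 90, 638]);
translate([25, 403, 0]) cube([90, 90, 638]);
translate([1227, 403, 0]) cube([90, 90, 638]);
translate([202, 124, 683]) {
  cube([97, 111, 2088]);
  translate([1000, 0, 0]) cube([97, 111, 2088]);
  translate([0, 0, 2088]) cube([1097, 111, 69]);
}
translate([0, -734, 0]) {
  cube([31, 334, 1448]);
  translate([922, 0, 0]) cube([31, 334, 1448]);
  translate([31, 0, 0]) cube([891, 334, 23]);
  translate([31, 0, 337]) cube([891, 334, 23]);
  translate([31, 0, 674]) cube([891, 334, 23]);
  translate([31, 0, 1011]) cube([891, 334, 23]);
  translate([31, 0, 1348]) cube([891, 334, 23]);
}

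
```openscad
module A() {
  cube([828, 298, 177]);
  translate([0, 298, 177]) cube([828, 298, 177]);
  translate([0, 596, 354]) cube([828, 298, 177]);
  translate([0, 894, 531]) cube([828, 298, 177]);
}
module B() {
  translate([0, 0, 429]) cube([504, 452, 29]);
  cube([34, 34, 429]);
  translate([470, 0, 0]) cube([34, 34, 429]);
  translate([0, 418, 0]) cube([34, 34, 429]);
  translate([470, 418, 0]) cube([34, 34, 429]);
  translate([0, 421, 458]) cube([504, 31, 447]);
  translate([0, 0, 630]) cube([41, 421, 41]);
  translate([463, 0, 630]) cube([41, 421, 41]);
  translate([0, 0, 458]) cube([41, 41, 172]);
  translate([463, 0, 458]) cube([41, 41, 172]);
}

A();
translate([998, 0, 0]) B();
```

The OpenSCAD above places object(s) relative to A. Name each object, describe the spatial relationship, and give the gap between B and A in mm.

A is a staircase. B is a chair. The chair is on the floor beside the staircase on its +x side. The gap between the chair and the staircase is 170 mm.

The chair's nearest face is 170 mm from the staircase's +x face.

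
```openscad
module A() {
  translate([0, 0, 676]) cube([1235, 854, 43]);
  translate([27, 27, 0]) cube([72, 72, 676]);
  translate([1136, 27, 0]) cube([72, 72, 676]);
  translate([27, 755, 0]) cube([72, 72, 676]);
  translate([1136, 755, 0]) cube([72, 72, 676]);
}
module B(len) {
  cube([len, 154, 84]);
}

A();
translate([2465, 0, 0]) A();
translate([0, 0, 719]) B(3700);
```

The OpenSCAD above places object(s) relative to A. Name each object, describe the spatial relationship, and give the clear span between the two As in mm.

A is a table. B is a beam. A beam spans the tops of two tables. The clear span between the two tables is 1230 mm.

Second table starts at x = 2465; first ends at x = 1235; clear span = 2465 − 1235 = 1230 mm.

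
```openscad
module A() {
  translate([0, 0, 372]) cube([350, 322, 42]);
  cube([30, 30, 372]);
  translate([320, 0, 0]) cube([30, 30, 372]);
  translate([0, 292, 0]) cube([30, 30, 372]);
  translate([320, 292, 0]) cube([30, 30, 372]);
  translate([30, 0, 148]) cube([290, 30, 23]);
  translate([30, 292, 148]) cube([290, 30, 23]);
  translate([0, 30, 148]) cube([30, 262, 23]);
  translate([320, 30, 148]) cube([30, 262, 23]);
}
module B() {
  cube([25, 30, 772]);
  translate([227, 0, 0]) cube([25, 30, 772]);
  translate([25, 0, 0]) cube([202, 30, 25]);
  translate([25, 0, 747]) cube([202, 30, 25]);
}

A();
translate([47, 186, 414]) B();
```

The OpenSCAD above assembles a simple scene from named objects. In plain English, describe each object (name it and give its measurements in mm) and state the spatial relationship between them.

A is a four-legged stool. The seat is a 350×322×42 mm slab whose top surface is at z = 414 mm; four square legs, each 30×30 mm in cross-section, run from the floor (z = 0) to the underside of the seat, each flush with a corner of the seat. Four stretchers, 30 mm wide and 23 mm tall, connect adjacent legs with their undersides at z = 148 mm, each running between the inner faces of the legs it joins and aligned with the legs' outer faces on the other axis.

B is a rectangular picture frame lying in the x–z plane (depth along y). The opening is 202 mm wide (x) by 722 mm tall (z), surrounded by a border 25 mm wide on all four sides. The frame is 30 mm deep and is made of two full-height vertical stiles with two horizontal rails fitted between them.

The picture frame is on top of the stool.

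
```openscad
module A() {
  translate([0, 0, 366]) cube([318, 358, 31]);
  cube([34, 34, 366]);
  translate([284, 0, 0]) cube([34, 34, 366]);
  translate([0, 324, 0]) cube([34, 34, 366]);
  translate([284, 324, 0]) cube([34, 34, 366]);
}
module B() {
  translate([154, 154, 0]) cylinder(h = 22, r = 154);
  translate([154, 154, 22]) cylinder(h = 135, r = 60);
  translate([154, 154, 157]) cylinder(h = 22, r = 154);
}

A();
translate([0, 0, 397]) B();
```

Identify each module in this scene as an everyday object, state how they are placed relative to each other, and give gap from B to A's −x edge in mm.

The spool's min-x is at 0; the stool's min-x is 0; gap = 0 mm.

A is a stool. B is a spool. The spool is on top of the stool. The gap from the spool to the stool's −x edge is 0 mm.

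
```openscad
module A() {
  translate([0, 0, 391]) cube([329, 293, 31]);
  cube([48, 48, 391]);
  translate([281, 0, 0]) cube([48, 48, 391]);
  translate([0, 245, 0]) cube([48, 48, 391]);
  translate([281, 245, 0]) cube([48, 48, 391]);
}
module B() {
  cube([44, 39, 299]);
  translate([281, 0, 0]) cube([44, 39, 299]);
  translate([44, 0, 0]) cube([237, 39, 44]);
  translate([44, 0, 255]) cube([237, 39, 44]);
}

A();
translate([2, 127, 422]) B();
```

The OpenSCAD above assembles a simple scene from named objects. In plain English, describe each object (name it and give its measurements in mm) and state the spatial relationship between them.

A is a simple wooden stool: a rectangular seat 329 mm (x) by 293 mm (y), 31 mm thick, top face at z = 422 mm, on four square legs, each 48×48 mm in cross-section. The legs rest on z = 0, each flush with a corner of the seat.

B is a rectangular picture frame lying in the x–z plane (depth along y). The opening is 237 mm wide (x) by 211 mm tall (z), surrounded by a border 44 mm wide on all four sides. The frame is 39 mm deep and is made of two full-height vertical stiles with two horizontal rails fitted between them.

The picture frame is on top of the stool, centred.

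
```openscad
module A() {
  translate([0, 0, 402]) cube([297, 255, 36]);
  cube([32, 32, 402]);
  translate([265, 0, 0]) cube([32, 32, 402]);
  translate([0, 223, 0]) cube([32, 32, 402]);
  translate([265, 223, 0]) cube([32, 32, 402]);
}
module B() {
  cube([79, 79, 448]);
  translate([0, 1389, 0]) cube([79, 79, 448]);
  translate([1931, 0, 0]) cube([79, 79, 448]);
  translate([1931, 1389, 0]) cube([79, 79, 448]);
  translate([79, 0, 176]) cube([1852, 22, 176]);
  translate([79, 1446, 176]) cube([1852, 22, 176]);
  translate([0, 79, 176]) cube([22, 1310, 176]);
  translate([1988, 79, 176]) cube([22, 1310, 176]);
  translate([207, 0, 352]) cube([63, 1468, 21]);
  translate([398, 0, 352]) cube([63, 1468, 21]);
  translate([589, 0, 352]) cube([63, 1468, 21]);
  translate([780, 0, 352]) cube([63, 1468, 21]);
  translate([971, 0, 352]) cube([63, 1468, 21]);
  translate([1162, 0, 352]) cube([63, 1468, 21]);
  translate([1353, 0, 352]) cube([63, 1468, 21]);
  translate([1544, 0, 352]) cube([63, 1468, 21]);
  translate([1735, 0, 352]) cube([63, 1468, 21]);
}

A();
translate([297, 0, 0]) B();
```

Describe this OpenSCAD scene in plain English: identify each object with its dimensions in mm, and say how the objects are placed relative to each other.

A is a simple wooden stool: a rectangular seat 297 mm (x) by 255 mm (y), 36 mm thick, top face at z = 438 mm, on four square legs, each 32×32 mm in cross-section. The legs rest on z = 0, each flush with a corner of the seat.

B is a bed frame 2010 mm long (x) by 1468 mm wide (y). Four 79×79 mm corner posts, 448 mm tall, at the corners of the footprint. Four rails of 22 mm thickness and 176 mm height run between adjacent posts with their undersides at z = 176 mm, their outer faces flush with the outside of the frame (the two x-running rails run between the posts' inner faces; the two y-running rails run between the posts' inner faces). 9 slats, each 63 mm wide (x) and 21 mm thick, lie across the top of the two x-running rails, running the full 1468 mm width of the frame in y; the slats are evenly spaced along x between the inner faces of the end posts with equal gaps (rounded down to the nearest mm) at the −x end and between each pair — any rounding remainder accumulates at the +x end.

The bed frame is against the stool's +x side, with their −y faces flush.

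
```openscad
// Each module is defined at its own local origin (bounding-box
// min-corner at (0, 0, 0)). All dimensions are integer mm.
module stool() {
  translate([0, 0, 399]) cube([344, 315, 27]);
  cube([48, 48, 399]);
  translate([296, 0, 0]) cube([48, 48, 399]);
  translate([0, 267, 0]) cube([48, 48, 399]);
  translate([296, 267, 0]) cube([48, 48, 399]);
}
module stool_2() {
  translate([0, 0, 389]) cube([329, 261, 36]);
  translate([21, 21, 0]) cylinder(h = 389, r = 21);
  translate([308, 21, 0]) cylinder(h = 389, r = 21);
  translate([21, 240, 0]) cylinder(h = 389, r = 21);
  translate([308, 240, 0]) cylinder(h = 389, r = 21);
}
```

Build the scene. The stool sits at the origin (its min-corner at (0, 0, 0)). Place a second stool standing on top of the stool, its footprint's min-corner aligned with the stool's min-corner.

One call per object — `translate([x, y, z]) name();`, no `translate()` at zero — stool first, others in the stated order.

stool();
translate([0, 0, 426]) stool_2();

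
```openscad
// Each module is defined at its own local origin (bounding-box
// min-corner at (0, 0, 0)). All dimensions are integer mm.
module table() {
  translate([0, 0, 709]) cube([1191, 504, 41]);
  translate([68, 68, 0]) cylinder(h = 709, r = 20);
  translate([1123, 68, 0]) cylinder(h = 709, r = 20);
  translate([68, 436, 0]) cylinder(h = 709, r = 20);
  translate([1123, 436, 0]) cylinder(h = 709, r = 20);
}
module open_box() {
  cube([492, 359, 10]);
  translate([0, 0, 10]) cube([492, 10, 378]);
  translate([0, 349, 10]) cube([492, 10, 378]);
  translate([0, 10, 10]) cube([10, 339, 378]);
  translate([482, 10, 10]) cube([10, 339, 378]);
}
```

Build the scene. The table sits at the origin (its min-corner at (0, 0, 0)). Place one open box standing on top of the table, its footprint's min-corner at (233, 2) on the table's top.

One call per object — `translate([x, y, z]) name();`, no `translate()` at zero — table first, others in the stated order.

table();
translate([233, 2, 750]) open_box();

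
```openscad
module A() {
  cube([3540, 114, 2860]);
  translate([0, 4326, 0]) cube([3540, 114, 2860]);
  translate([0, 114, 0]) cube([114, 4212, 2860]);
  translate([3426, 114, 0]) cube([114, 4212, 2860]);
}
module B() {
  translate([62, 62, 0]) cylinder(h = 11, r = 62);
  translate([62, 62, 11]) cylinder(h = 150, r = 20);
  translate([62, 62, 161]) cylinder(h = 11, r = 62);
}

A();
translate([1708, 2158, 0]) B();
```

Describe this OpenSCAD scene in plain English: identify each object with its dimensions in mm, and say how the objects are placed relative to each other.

A is the wall frame of a small rectangular building: four walls, each 2860 mm tall and 114 mm thick, enclosing a footprint 3540 mm (x) by 4440 mm (y) outside-to-outside, with no floor or roof. The front and back walls (the −y and +y sides) span the full width; the two side walls fit between them.

B is a spool: two coaxial disc flanges of radius 62 mm and thickness 11 mm, joined by a core cylinder of radius 20 mm and height 150 mm. The lower flange rests on z = 0 and the three cylinders share a vertical axis.

The spool sits inside the house frame, centred.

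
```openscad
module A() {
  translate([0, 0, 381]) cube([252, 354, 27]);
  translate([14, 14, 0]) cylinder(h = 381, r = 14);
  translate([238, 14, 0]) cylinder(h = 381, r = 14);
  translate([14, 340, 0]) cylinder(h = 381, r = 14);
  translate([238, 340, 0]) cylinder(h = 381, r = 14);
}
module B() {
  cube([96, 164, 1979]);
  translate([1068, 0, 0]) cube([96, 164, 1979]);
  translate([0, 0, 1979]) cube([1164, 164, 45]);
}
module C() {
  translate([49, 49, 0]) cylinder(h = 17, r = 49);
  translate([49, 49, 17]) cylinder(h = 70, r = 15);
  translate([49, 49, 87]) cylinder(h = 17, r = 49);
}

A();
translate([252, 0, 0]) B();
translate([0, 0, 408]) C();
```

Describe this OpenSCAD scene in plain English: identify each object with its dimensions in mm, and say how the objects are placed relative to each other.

A is a four-legged stool. The seat is a 252×354×27 mm slab whose top surface is at z = 408 mm; four round legs, each 28 mm in diameter, run from the floor (z = 0) to the underside of the seat, each leg's axis is inset half a diameter from the nearest pair of seat edges (so the leg's bounding box is flush with the corner).

B is a rectangular door frame: two vertical jambs of 96×164 mm section, 1979 mm tall, with a clear opening 972 mm wide between their inner faces. A header 45 mm tall and 164 mm deep lies on top of the jambs and spans the full outside width.

C is a spool: two coaxial disc flanges of radius 49 mm and thickness 17 mm, joined by a core cylinder of radius 15 mm and height 70 mm. The lower flange rests on z = 0 and the three cylinders share a vertical axis.

The door frame is against the stool's +x side, with their −y faces flush. The spool is on top of the stool.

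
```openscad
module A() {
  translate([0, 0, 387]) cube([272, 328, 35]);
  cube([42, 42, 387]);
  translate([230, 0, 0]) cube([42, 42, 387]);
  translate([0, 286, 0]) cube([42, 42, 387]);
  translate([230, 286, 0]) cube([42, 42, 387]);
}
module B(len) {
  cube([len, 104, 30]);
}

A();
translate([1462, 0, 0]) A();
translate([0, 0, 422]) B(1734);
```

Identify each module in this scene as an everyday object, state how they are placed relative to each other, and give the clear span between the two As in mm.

A is a stool. B is a beam. A beam spans the tops of two stools. The clear span between the two stools is 1190 mm.

Second stool starts at x = 1462; first ends at x = 272; clear span = 1462 − 272 = 1190 mm.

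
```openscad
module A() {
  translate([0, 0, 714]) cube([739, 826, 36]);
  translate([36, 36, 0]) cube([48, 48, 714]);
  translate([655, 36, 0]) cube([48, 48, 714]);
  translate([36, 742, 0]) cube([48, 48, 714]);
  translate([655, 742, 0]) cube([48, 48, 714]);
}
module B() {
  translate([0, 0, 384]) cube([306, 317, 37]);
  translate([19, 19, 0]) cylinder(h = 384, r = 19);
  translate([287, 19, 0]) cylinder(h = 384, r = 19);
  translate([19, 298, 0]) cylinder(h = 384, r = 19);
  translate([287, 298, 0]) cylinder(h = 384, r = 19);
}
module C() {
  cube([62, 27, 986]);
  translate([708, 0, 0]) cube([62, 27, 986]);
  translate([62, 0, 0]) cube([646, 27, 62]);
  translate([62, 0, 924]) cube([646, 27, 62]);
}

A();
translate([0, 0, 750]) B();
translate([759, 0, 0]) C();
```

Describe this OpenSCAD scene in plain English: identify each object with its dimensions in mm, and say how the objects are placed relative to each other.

A is a table: top 739 mm (x) × 826 mm (y), 36 mm thick, upper face at z = 750 mm, on four 48×48 mm square legs, each inset 36 mm from the nearest pair of top edges, running from z = 0 to the bottom of the top.

B is a four-legged stool. The seat is 306×317 mm, 37 mm thick, top at z = 421 mm. It stands on four round legs, each 38 mm in diameter, from z = 0 to the seat underside, each leg's axis is inset half a diameter from the nearest pair of seat edges (so the leg's bounding box is flush with the corner).

C is a picture frame with a 646×862 mm rectangular opening (x by z) and a uniform 62 mm border on every side. Frame depth is 27 mm along y. It is built from two vertical stiles running the full outside height and two horizontal rails spanning the gap between the stiles.

The stool is on top of the table. The picture frame is on the floor beside the table on its +x side.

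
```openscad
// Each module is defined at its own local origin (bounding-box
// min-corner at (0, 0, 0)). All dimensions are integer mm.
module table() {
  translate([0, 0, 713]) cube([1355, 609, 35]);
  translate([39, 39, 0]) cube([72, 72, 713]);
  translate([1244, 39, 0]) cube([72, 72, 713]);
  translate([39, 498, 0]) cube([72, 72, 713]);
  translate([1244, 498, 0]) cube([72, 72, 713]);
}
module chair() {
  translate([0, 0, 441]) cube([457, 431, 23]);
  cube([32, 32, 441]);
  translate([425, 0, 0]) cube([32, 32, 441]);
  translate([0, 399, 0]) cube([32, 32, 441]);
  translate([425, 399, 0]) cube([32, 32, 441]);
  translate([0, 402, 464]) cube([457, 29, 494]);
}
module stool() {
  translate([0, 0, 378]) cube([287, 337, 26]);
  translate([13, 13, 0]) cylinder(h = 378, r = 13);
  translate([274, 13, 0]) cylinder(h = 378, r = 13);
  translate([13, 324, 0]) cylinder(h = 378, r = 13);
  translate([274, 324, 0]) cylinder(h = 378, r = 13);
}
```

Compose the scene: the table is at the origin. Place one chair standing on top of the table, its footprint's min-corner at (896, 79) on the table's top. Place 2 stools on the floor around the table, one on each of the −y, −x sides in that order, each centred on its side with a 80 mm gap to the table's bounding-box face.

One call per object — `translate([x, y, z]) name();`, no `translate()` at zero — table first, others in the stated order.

table();
translate([896, 79, 748]) chair();
translate([534, -417, 0]) stool();
translate([-367, 136, 0]) stool();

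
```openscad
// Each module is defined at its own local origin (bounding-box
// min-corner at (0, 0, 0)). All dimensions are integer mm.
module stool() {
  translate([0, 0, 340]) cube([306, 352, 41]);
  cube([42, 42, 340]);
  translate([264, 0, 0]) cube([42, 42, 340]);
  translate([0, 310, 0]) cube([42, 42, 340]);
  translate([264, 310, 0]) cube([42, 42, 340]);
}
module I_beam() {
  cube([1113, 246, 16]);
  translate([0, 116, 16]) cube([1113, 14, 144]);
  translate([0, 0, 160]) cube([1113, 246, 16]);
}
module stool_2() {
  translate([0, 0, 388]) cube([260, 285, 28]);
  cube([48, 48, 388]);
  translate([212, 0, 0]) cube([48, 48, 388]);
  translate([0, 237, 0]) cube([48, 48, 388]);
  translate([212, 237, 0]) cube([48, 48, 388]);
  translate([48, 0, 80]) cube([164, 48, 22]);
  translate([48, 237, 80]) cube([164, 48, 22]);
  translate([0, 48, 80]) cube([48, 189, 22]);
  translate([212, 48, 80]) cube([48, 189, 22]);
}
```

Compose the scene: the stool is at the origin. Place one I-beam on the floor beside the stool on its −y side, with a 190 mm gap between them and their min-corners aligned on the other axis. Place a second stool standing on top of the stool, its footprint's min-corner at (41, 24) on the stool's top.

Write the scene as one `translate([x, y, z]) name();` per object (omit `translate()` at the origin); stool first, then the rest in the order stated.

stool();
translate([0, -436, 0]) I_beam();
translate([41, 24, 381]) stool_2();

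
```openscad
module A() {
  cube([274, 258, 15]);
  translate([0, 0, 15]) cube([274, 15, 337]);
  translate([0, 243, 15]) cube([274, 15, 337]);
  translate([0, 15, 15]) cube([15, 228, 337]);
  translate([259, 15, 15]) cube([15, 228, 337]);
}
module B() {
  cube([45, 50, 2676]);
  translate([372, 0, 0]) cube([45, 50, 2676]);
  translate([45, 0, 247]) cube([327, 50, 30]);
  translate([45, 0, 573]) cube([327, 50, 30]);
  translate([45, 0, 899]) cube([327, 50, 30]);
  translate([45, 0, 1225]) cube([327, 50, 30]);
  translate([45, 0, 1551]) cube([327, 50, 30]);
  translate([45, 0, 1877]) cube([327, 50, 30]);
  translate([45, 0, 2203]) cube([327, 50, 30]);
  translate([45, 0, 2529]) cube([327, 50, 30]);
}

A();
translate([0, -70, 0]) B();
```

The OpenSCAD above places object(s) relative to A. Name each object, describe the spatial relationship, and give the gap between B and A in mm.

The ladder's nearest face is 20 mm from the open box's −y face.

A is an open box. B is a ladder. The ladder is on the floor beside the open box on its −y side. The gap between the ladder and the open box is 20 mm.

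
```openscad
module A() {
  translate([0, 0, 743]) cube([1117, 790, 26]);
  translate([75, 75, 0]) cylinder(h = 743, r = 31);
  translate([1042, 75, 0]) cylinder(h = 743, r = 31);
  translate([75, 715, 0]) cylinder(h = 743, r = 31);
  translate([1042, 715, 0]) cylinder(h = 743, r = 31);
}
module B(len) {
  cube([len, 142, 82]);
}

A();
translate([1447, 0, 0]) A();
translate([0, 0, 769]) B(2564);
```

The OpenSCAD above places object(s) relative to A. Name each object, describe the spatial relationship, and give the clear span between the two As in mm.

Second table starts at x = 1447; first ends at x = 1117; clear span = 1447 − 1117 = 330 mm.

A is a table. B is a beam. A beam spans the tops of two tables. The clear span between the two tables is 330 mm.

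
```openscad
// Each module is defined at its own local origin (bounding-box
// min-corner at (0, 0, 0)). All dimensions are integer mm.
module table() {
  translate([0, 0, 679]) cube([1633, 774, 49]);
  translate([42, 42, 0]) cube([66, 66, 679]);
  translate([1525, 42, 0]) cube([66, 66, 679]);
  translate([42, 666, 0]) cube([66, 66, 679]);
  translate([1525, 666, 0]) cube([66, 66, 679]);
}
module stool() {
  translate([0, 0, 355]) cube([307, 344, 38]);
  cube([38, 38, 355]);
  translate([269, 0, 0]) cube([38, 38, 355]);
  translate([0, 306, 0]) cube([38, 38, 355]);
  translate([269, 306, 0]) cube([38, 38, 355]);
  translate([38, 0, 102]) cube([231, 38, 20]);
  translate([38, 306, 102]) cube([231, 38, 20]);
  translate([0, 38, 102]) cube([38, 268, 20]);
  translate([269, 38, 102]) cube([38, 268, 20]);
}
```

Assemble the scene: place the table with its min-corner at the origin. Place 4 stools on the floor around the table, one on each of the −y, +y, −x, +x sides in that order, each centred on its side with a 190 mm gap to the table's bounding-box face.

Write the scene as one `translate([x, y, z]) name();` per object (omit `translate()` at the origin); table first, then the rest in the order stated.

table();
translate([663, -534, 0]) stool();
translate([663, 964, 0]) stool();
translate([-497, 215, 0]) stool();
translate([1823, 215, 0]) stool();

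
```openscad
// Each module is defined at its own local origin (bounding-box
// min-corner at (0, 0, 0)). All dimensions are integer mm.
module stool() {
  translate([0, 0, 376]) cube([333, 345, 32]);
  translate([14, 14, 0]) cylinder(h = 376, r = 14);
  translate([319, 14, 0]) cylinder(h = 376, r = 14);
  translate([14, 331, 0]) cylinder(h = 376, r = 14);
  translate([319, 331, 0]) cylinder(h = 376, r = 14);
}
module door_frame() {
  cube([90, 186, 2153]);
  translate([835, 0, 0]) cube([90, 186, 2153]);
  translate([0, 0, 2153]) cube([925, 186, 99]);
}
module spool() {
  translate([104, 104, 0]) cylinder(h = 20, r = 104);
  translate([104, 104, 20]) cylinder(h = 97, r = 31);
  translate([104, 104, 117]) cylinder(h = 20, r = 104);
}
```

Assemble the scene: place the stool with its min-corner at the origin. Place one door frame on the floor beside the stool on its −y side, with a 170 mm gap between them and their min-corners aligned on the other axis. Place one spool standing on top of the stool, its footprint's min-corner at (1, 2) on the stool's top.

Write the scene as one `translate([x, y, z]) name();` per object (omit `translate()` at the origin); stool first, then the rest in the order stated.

stool();
translate([0, -356, 0]) door_frame();
translate([1, 2, 408]) spool();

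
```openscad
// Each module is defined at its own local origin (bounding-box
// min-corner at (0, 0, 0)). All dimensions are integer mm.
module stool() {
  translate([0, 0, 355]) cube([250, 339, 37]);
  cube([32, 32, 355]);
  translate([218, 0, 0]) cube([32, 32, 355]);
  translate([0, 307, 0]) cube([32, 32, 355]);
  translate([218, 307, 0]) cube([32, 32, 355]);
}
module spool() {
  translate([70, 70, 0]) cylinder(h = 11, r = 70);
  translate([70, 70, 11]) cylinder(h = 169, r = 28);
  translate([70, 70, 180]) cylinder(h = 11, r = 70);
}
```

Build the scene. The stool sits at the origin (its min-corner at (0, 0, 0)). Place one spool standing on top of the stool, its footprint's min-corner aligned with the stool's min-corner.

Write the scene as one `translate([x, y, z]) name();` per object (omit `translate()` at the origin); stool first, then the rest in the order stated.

stool();
translate([0, 0, 392]) spool();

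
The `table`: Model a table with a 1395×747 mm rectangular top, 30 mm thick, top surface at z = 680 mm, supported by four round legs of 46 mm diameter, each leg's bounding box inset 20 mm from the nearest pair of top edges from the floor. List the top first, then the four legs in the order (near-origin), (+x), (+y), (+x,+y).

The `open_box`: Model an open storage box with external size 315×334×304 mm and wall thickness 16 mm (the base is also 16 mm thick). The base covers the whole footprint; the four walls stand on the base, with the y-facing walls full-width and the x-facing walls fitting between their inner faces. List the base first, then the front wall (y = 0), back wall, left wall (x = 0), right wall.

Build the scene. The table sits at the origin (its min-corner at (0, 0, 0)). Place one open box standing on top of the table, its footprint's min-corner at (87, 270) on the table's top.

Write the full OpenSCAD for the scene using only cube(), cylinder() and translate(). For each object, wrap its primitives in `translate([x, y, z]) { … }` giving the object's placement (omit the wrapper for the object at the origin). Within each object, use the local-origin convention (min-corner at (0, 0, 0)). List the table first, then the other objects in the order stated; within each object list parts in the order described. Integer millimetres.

translate([0, 0, 650]) cube([1395, 747, 30]);
translate([43, 43, 0]) cylinder(h = 650, r = 23);
translate([1352, 43, 0]) cylinder(h = 650, r = 23);
translate([43, 704, 0]) cylinder(h = 650, r = 23);
translate([1352, 704, 0]) cylinder(h = 650, r = 23);
translate([87, 270, 680]) {
  cube([315, 334, 16]);
  translate([0, 0, 16]) cube([315, 16, 288]);
  translate([0, 318, 16]) cube([315, 16, 288]);
  translate([0, 16, 16]) cube([16, 302, 288]);
  translate([299, 16, 16]) cube([16, 302, 288]);
}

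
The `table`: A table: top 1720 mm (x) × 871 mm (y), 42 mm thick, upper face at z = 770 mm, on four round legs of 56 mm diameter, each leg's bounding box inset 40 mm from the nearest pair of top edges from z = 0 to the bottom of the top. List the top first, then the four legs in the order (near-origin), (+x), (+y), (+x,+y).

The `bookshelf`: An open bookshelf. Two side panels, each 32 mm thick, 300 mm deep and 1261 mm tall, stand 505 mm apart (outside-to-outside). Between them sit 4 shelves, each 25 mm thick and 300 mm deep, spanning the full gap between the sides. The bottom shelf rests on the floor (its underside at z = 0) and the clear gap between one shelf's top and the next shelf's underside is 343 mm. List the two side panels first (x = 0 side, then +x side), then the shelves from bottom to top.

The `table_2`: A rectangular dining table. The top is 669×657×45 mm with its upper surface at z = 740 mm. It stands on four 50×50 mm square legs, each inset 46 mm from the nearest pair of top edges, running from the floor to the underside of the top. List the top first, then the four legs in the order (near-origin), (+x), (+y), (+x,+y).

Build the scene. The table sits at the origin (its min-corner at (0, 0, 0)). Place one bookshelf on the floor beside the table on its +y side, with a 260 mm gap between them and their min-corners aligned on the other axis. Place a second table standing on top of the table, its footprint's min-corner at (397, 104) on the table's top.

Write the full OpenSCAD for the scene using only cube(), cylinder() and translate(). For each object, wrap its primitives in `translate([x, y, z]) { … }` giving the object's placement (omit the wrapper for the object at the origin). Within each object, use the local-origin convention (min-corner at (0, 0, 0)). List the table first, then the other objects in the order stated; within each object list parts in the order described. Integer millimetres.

translate([0, 0, 728]) cube([1720, 871, 42]);
translate([68, 68, 0]) cylinder(h = 728, r = 28);
translate([1652, 68, 0]) cylinder(h = 728, r = 28);
translate([68, 803, 0]) cylinder(h = 728, r = 28);
translate([1652, 803, 0]) cylinder(h = 728, r = 28);
translate([0, 1131, 0]) {
  cube([32, 300, 1261]);
  translate([473, 0, 0]) cube([32, 300, 1261]);
  translate([32, 0, 0]) cube([441, 300, 25]);
  translate([32, 0, 368]) cube([441, 300, 25]);
  translate([32, 0, 736]) cube([441, 300, 25]);
  translate([32, 0, 1104]) cube([441, 300, 25]);
}
translate([397, 104, 770]) {
  translate([0, 0, 695]) cube([669, 657, 45]);
  translate([46, 46, 0]) cube([50, 50, 695]);
  translate([573, 46, 0]) cube([50, 50, 695]);
  translate([46, 561, 0]) cube([50, 50, 695]);
  translate([573, 561, 0]) cube([50, 50, 695]);
}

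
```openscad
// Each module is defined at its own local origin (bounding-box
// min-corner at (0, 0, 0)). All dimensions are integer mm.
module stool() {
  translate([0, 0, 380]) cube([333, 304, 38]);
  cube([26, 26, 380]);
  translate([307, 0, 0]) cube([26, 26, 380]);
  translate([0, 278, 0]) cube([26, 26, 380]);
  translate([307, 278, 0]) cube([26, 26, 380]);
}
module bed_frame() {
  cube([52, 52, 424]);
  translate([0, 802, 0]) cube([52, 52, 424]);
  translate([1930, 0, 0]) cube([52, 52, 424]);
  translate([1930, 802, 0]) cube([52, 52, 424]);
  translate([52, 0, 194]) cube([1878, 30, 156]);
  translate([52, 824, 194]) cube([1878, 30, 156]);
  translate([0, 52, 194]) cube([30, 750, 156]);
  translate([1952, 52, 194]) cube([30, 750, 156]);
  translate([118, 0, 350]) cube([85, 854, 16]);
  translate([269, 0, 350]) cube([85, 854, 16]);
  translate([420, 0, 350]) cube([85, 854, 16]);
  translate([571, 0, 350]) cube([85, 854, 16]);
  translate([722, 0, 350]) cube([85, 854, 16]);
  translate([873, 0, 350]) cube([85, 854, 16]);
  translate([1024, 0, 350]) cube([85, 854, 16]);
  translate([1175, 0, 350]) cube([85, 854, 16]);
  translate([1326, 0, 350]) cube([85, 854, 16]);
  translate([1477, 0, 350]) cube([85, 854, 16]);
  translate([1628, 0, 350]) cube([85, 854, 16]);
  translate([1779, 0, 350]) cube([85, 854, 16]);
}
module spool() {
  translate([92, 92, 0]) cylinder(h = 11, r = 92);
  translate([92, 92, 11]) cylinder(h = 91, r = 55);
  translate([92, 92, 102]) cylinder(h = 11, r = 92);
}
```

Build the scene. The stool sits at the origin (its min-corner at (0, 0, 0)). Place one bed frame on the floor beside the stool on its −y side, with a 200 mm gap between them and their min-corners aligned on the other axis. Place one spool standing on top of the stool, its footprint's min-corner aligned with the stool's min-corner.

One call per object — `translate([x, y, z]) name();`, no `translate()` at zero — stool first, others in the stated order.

stool();
translate([0, -1054, 0]) bed_frame();
translate([0, 0, 418]) spool();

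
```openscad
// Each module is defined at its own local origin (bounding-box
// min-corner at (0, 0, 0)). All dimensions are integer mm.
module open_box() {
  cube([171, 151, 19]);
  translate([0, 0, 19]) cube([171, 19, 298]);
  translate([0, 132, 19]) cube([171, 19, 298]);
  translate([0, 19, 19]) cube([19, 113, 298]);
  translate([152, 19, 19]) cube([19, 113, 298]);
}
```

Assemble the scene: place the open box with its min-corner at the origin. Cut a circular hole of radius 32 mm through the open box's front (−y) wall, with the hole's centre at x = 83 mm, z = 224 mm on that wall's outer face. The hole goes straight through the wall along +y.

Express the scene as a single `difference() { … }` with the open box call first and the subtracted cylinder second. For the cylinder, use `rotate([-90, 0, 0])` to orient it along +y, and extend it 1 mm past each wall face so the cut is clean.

difference() {
  open_box();
  translate([83, -1, 224]) rotate([-90, 0, 0]) cylinder(h = 21, r = 32);
}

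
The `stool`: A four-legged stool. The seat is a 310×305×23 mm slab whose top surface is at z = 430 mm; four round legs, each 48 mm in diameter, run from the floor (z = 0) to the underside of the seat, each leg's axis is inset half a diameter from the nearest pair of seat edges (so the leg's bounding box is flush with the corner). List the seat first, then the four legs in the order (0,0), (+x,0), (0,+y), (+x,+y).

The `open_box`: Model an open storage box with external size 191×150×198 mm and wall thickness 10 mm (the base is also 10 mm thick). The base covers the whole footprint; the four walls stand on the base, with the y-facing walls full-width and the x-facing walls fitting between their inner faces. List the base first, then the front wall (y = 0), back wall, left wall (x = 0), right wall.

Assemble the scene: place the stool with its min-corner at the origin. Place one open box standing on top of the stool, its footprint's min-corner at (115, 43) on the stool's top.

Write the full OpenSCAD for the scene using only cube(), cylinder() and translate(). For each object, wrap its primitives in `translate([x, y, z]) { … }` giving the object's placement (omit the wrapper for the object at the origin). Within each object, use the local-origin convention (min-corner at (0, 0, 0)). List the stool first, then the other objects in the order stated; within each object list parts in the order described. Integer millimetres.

translate([0, 0, 407]) cube([310, 305, 23]);
translate([24, 24, 0]) cylinder(h = 407, r = 24);
translate([286, 24, 0]) cylinder(h = 407, r = 24);
translate([24, 281, 0]) cylinder(h = 407, r = 24);
translate([286, 281, 0]) cylinder(h = 407, r = 24);
translate([115, 43, 430]) {
  cube([191, 150, 10]);
  translate([0, 0, 10]) cube([191, 10, 188]);
  translate([0, 140, 10]) cube([191, 10, 188]);
  translate([0, 10, 10]) cube([10, 130, 188]);
  translate([181, 10, 10]) cube([10, 130, 188]);
}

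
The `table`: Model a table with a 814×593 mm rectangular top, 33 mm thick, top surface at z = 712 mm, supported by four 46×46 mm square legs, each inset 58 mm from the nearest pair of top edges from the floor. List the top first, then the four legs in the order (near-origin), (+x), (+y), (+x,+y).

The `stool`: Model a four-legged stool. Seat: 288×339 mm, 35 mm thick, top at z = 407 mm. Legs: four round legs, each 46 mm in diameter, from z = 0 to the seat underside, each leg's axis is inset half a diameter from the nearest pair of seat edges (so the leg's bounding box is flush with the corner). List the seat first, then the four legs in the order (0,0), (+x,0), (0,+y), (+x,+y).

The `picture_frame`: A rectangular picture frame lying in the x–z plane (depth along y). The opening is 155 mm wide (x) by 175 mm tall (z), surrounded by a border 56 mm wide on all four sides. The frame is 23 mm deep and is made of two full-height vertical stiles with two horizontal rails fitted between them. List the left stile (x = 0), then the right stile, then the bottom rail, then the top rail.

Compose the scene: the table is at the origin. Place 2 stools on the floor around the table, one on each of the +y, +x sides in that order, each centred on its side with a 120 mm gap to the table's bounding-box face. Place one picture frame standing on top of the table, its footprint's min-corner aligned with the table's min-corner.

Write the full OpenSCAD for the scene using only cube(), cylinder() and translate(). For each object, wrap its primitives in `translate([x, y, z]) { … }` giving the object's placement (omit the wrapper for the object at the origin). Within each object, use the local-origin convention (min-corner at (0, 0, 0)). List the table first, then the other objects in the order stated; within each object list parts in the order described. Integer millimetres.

translate([0, 0, 679]) cube([814, 593, 33]);
translate([58, 58, 0]) cube([46, 46, 679]);
translate([710, 58, 0]) cube([46, 46, 679]);
translate([58, 489, 0]) cube([46, 46, 679]);
translate([710, 489, 0]) cube([46, 46, 679]);
translate([263, 713, 0]) {
  translate([0, 0, 372]) cube([288, 339, 35]);
  translate([23, 23, 0]) cylinder(h = 372, r = 23);
  translate([265, 23, 0]) cylinder(h = 372, r = 23);
  translate([23, 316, 0]) cylinder(h = 372, r = 23);
  translate([265, 316, 0]) cylinder(h = 372, r = 23);
}
translate([934, 127, 0]) {
  translate([0, 0, 372]) cube([288, 339, 35]);
  translate([23, 23, 0]) cylinder(h = 372, r = 23);
  translate([265, 23, 0]) cylinder(h = 372, r = 23);
  translate([23, 316, 0]) cylinder(h = 372, r = 23);
  translate([265, 316, 0]) cylinder(h = 372, r = 23);
}
translate([0, 0, 712]) {
  cube([56, 23, 287]);
  translate([211, 0, 0]) cube([56, 23, 287]);
  translate([56, 0, 0]) cube([155, 23, 56]);
  translate([56, 0, 231]) cube([155, 23, 56]);
}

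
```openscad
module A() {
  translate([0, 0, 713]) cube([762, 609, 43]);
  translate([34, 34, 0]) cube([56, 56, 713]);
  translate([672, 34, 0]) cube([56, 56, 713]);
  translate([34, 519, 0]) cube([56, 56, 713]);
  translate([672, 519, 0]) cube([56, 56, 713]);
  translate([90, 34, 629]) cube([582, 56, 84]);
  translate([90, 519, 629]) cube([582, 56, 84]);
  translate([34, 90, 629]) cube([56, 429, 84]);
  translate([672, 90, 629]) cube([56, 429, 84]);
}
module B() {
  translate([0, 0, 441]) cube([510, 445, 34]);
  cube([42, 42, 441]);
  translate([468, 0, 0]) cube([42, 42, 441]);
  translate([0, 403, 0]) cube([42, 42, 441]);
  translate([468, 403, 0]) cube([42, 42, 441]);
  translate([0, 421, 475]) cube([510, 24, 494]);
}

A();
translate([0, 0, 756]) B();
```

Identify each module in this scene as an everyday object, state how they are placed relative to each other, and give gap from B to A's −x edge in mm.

The chair's min-x is at 0; the table's min-x is 0; gap = 0 mm.

A is a table. B is a chair. The chair is on top of the table. The gap from the chair to the table's −x edge is 0 mm.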